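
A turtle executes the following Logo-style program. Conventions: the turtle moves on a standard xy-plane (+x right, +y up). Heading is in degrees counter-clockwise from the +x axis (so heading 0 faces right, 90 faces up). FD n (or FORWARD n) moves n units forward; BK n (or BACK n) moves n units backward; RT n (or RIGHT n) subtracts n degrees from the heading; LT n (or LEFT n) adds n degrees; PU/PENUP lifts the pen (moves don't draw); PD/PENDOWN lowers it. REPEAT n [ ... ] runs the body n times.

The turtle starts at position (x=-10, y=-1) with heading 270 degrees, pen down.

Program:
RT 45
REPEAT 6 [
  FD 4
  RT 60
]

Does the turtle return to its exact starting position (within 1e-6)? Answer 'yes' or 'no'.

Executing turtle program step by step:
Start: pos=(-10,-1), heading=270, pen down
RT 45: heading 270 -> 225
REPEAT 6 [
  -- iteration 1/6 --
  FD 4: (-10,-1) -> (-12.828,-3.828) [heading=225, draw]
  RT 60: heading 225 -> 165
  -- iteration 2/6 --
  FD 4: (-12.828,-3.828) -> (-16.692,-2.793) [heading=165, draw]
  RT 60: heading 165 -> 105
  -- iteration 3/6 --
  FD 4: (-16.692,-2.793) -> (-17.727,1.071) [heading=105, draw]
  RT 60: heading 105 -> 45
  -- iteration 4/6 --
  FD 4: (-17.727,1.071) -> (-14.899,3.899) [heading=45, draw]
  RT 60: heading 45 -> 345
  -- iteration 5/6 --
  FD 4: (-14.899,3.899) -> (-11.035,2.864) [heading=345, draw]
  RT 60: heading 345 -> 285
  -- iteration 6/6 --
  FD 4: (-11.035,2.864) -> (-10,-1) [heading=285, draw]
  RT 60: heading 285 -> 225
]
Final: pos=(-10,-1), heading=225, 6 segment(s) drawn

Start position: (-10, -1)
Final position: (-10, -1)
Distance = 0; < 1e-6 -> CLOSED

Answer: yes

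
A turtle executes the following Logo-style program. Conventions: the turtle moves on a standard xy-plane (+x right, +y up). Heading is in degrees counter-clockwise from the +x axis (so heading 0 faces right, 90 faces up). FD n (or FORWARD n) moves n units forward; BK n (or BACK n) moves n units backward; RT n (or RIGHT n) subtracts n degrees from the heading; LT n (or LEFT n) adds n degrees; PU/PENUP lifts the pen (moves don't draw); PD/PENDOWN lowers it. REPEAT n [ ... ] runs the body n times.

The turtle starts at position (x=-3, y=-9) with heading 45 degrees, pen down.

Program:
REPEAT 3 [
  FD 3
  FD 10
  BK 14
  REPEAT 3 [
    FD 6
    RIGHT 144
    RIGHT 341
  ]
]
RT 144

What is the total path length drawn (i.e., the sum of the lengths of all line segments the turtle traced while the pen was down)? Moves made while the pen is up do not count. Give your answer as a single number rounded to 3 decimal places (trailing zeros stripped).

Answer: 135

Derivation:
Executing turtle program step by step:
Start: pos=(-3,-9), heading=45, pen down
REPEAT 3 [
  -- iteration 1/3 --
  FD 3: (-3,-9) -> (-0.879,-6.879) [heading=45, draw]
  FD 10: (-0.879,-6.879) -> (6.192,0.192) [heading=45, draw]
  BK 14: (6.192,0.192) -> (-3.707,-9.707) [heading=45, draw]
  REPEAT 3 [
    -- iteration 1/3 --
    FD 6: (-3.707,-9.707) -> (0.536,-5.464) [heading=45, draw]
    RT 144: heading 45 -> 261
    RT 341: heading 261 -> 280
    -- iteration 2/3 --
    FD 6: (0.536,-5.464) -> (1.577,-11.373) [heading=280, draw]
    RT 144: heading 280 -> 136
    RT 341: heading 136 -> 155
    -- iteration 3/3 --
    FD 6: (1.577,-11.373) -> (-3.86,-8.838) [heading=155, draw]
    RT 144: heading 155 -> 11
    RT 341: heading 11 -> 30
  ]
  -- iteration 2/3 --
  FD 3: (-3.86,-8.838) -> (-1.262,-7.338) [heading=30, draw]
  FD 10: (-1.262,-7.338) -> (7.398,-2.338) [heading=30, draw]
  BK 14: (7.398,-2.338) -> (-4.726,-9.338) [heading=30, draw]
  REPEAT 3 [
    -- iteration 1/3 --
    FD 6: (-4.726,-9.338) -> (0.47,-6.338) [heading=30, draw]
    RT 144: heading 30 -> 246
    RT 341: heading 246 -> 265
    -- iteration 2/3 --
    FD 6: (0.47,-6.338) -> (-0.053,-12.315) [heading=265, draw]
    RT 144: heading 265 -> 121
    RT 341: heading 121 -> 140
    -- iteration 3/3 --
    FD 6: (-0.053,-12.315) -> (-4.649,-8.458) [heading=140, draw]
    RT 144: heading 140 -> 356
    RT 341: heading 356 -> 15
  ]
  -- iteration 3/3 --
  FD 3: (-4.649,-8.458) -> (-1.752,-7.682) [heading=15, draw]
  FD 10: (-1.752,-7.682) -> (7.908,-5.093) [heading=15, draw]
  BK 14: (7.908,-5.093) -> (-5.615,-8.717) [heading=15, draw]
  REPEAT 3 [
    -- iteration 1/3 --
    FD 6: (-5.615,-8.717) -> (0.18,-7.164) [heading=15, draw]
    RT 144: heading 15 -> 231
    RT 341: heading 231 -> 250
    -- iteration 2/3 --
    FD 6: (0.18,-7.164) -> (-1.872,-12.802) [heading=250, draw]
    RT 144: heading 250 -> 106
    RT 341: heading 106 -> 125
    -- iteration 3/3 --
    FD 6: (-1.872,-12.802) -> (-5.313,-7.887) [heading=125, draw]
    RT 144: heading 125 -> 341
    RT 341: heading 341 -> 0
  ]
]
RT 144: heading 0 -> 216
Final: pos=(-5.313,-7.887), heading=216, 18 segment(s) drawn

Segment lengths:
  seg 1: (-3,-9) -> (-0.879,-6.879), length = 3
  seg 2: (-0.879,-6.879) -> (6.192,0.192), length = 10
  seg 3: (6.192,0.192) -> (-3.707,-9.707), length = 14
  seg 4: (-3.707,-9.707) -> (0.536,-5.464), length = 6
  seg 5: (0.536,-5.464) -> (1.577,-11.373), length = 6
  seg 6: (1.577,-11.373) -> (-3.86,-8.838), length = 6
  seg 7: (-3.86,-8.838) -> (-1.262,-7.338), length = 3
  seg 8: (-1.262,-7.338) -> (7.398,-2.338), length = 10
  seg 9: (7.398,-2.338) -> (-4.726,-9.338), length = 14
  seg 10: (-4.726,-9.338) -> (0.47,-6.338), length = 6
  seg 11: (0.47,-6.338) -> (-0.053,-12.315), length = 6
  seg 12: (-0.053,-12.315) -> (-4.649,-8.458), length = 6
  seg 13: (-4.649,-8.458) -> (-1.752,-7.682), length = 3
  seg 14: (-1.752,-7.682) -> (7.908,-5.093), length = 10
  seg 15: (7.908,-5.093) -> (-5.615,-8.717), length = 14
  seg 16: (-5.615,-8.717) -> (0.18,-7.164), length = 6
  seg 17: (0.18,-7.164) -> (-1.872,-12.802), length = 6
  seg 18: (-1.872,-12.802) -> (-5.313,-7.887), length = 6
Total = 135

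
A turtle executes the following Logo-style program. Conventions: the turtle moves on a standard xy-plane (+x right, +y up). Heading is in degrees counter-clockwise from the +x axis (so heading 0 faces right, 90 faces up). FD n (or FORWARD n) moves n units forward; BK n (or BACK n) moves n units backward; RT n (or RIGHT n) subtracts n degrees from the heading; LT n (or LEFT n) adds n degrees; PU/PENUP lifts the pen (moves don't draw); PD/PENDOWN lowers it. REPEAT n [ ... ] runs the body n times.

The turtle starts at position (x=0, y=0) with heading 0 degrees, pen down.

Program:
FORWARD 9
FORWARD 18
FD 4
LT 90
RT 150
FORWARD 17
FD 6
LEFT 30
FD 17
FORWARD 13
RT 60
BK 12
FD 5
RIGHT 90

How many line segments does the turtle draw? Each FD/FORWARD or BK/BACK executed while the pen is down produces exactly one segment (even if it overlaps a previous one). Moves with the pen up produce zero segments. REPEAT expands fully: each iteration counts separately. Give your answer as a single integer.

Executing turtle program step by step:
Start: pos=(0,0), heading=0, pen down
FD 9: (0,0) -> (9,0) [heading=0, draw]
FD 18: (9,0) -> (27,0) [heading=0, draw]
FD 4: (27,0) -> (31,0) [heading=0, draw]
LT 90: heading 0 -> 90
RT 150: heading 90 -> 300
FD 17: (31,0) -> (39.5,-14.722) [heading=300, draw]
FD 6: (39.5,-14.722) -> (42.5,-19.919) [heading=300, draw]
LT 30: heading 300 -> 330
FD 17: (42.5,-19.919) -> (57.222,-28.419) [heading=330, draw]
FD 13: (57.222,-28.419) -> (68.481,-34.919) [heading=330, draw]
RT 60: heading 330 -> 270
BK 12: (68.481,-34.919) -> (68.481,-22.919) [heading=270, draw]
FD 5: (68.481,-22.919) -> (68.481,-27.919) [heading=270, draw]
RT 90: heading 270 -> 180
Final: pos=(68.481,-27.919), heading=180, 9 segment(s) drawn
Segments drawn: 9

Answer: 9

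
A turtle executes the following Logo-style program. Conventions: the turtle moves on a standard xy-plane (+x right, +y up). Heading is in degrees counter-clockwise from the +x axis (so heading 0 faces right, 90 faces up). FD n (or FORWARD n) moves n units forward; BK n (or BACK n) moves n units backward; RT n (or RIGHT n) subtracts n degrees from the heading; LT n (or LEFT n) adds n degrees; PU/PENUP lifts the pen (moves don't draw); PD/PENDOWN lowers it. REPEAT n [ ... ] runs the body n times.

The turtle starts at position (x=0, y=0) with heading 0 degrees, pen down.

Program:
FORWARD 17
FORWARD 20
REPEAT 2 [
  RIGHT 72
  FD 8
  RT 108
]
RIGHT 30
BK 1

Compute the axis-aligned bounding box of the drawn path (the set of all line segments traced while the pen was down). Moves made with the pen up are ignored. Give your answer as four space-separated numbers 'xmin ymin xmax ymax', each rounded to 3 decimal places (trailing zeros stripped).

Executing turtle program step by step:
Start: pos=(0,0), heading=0, pen down
FD 17: (0,0) -> (17,0) [heading=0, draw]
FD 20: (17,0) -> (37,0) [heading=0, draw]
REPEAT 2 [
  -- iteration 1/2 --
  RT 72: heading 0 -> 288
  FD 8: (37,0) -> (39.472,-7.608) [heading=288, draw]
  RT 108: heading 288 -> 180
  -- iteration 2/2 --
  RT 72: heading 180 -> 108
  FD 8: (39.472,-7.608) -> (37,0) [heading=108, draw]
  RT 108: heading 108 -> 0
]
RT 30: heading 0 -> 330
BK 1: (37,0) -> (36.134,0.5) [heading=330, draw]
Final: pos=(36.134,0.5), heading=330, 5 segment(s) drawn

Segment endpoints: x in {0, 17, 36.134, 37, 39.472}, y in {-7.608, 0, 0.5}
xmin=0, ymin=-7.608, xmax=39.472, ymax=0.5

Answer: 0 -7.608 39.472 0.5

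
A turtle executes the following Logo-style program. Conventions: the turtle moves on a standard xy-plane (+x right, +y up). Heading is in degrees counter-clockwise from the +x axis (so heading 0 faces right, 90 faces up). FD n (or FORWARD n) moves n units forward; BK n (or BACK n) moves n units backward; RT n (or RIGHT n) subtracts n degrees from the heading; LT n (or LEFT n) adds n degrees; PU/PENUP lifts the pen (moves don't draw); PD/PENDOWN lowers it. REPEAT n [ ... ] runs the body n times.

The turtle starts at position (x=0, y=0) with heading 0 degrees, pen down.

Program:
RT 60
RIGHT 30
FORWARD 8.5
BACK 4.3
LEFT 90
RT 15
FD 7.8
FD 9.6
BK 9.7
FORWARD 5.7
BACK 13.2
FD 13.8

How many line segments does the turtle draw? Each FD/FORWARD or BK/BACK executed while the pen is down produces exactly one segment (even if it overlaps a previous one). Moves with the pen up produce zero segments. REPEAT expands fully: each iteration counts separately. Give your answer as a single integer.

Answer: 8

Derivation:
Executing turtle program step by step:
Start: pos=(0,0), heading=0, pen down
RT 60: heading 0 -> 300
RT 30: heading 300 -> 270
FD 8.5: (0,0) -> (0,-8.5) [heading=270, draw]
BK 4.3: (0,-8.5) -> (0,-4.2) [heading=270, draw]
LT 90: heading 270 -> 0
RT 15: heading 0 -> 345
FD 7.8: (0,-4.2) -> (7.534,-6.219) [heading=345, draw]
FD 9.6: (7.534,-6.219) -> (16.807,-8.703) [heading=345, draw]
BK 9.7: (16.807,-8.703) -> (7.438,-6.193) [heading=345, draw]
FD 5.7: (7.438,-6.193) -> (12.943,-7.668) [heading=345, draw]
BK 13.2: (12.943,-7.668) -> (0.193,-4.252) [heading=345, draw]
FD 13.8: (0.193,-4.252) -> (13.523,-7.823) [heading=345, draw]
Final: pos=(13.523,-7.823), heading=345, 8 segment(s) drawn
Segments drawn: 8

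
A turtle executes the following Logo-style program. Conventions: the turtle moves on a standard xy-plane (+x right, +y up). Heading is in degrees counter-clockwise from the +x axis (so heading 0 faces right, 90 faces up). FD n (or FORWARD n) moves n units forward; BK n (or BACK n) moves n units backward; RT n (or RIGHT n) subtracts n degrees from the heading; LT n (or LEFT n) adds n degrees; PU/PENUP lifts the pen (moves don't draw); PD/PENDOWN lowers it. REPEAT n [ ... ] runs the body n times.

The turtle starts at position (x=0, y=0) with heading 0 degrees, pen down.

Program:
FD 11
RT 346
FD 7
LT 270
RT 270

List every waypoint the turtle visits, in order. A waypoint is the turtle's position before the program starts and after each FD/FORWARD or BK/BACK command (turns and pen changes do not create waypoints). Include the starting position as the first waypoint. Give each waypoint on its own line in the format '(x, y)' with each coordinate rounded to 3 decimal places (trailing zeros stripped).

Answer: (0, 0)
(11, 0)
(17.792, 1.693)

Derivation:
Executing turtle program step by step:
Start: pos=(0,0), heading=0, pen down
FD 11: (0,0) -> (11,0) [heading=0, draw]
RT 346: heading 0 -> 14
FD 7: (11,0) -> (17.792,1.693) [heading=14, draw]
LT 270: heading 14 -> 284
RT 270: heading 284 -> 14
Final: pos=(17.792,1.693), heading=14, 2 segment(s) drawn
Waypoints (3 total):
(0, 0)
(11, 0)
(17.792, 1.693)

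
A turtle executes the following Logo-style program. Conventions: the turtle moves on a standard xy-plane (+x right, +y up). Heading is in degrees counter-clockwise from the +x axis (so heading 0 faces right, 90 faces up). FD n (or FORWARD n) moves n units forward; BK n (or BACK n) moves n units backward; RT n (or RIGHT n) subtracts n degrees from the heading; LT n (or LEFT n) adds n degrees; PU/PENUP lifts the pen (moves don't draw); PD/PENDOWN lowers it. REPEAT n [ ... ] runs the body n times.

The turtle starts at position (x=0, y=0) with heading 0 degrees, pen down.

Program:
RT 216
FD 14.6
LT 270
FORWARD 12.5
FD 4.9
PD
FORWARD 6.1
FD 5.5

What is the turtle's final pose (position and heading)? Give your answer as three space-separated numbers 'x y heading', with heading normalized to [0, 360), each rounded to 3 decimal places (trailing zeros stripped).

Executing turtle program step by step:
Start: pos=(0,0), heading=0, pen down
RT 216: heading 0 -> 144
FD 14.6: (0,0) -> (-11.812,8.582) [heading=144, draw]
LT 270: heading 144 -> 54
FD 12.5: (-11.812,8.582) -> (-4.464,18.694) [heading=54, draw]
FD 4.9: (-4.464,18.694) -> (-1.584,22.659) [heading=54, draw]
PD: pen down
FD 6.1: (-1.584,22.659) -> (2.001,27.594) [heading=54, draw]
FD 5.5: (2.001,27.594) -> (5.234,32.043) [heading=54, draw]
Final: pos=(5.234,32.043), heading=54, 5 segment(s) drawn

Answer: 5.234 32.043 54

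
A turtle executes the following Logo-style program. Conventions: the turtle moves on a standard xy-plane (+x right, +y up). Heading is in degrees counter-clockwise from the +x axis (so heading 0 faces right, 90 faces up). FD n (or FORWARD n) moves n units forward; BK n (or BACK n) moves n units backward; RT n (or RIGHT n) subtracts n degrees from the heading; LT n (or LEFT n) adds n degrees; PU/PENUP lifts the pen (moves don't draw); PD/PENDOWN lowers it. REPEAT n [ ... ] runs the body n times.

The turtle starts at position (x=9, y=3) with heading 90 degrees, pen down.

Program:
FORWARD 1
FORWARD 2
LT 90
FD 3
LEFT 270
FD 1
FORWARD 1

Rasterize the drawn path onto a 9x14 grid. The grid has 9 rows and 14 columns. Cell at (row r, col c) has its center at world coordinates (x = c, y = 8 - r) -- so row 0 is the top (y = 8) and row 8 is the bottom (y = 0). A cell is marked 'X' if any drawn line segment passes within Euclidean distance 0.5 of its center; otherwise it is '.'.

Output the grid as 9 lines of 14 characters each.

Segment 0: (9,3) -> (9,4)
Segment 1: (9,4) -> (9,6)
Segment 2: (9,6) -> (6,6)
Segment 3: (6,6) -> (6,7)
Segment 4: (6,7) -> (6,8)

Answer: ......X.......
......X.......
......XXXX....
.........X....
.........X....
.........X....
..............
..............
..............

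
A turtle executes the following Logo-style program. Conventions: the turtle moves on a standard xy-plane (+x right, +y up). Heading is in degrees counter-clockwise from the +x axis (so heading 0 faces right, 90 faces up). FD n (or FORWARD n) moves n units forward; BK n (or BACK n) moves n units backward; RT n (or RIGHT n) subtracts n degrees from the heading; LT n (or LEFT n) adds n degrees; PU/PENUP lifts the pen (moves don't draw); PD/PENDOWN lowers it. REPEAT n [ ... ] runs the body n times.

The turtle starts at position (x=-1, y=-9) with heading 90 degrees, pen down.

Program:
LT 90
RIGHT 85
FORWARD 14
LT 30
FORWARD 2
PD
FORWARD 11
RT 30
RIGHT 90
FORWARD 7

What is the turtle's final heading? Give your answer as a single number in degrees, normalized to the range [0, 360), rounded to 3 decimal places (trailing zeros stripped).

Executing turtle program step by step:
Start: pos=(-1,-9), heading=90, pen down
LT 90: heading 90 -> 180
RT 85: heading 180 -> 95
FD 14: (-1,-9) -> (-2.22,4.947) [heading=95, draw]
LT 30: heading 95 -> 125
FD 2: (-2.22,4.947) -> (-3.367,6.585) [heading=125, draw]
PD: pen down
FD 11: (-3.367,6.585) -> (-9.677,15.596) [heading=125, draw]
RT 30: heading 125 -> 95
RT 90: heading 95 -> 5
FD 7: (-9.677,15.596) -> (-2.703,16.206) [heading=5, draw]
Final: pos=(-2.703,16.206), heading=5, 4 segment(s) drawn

Answer: 5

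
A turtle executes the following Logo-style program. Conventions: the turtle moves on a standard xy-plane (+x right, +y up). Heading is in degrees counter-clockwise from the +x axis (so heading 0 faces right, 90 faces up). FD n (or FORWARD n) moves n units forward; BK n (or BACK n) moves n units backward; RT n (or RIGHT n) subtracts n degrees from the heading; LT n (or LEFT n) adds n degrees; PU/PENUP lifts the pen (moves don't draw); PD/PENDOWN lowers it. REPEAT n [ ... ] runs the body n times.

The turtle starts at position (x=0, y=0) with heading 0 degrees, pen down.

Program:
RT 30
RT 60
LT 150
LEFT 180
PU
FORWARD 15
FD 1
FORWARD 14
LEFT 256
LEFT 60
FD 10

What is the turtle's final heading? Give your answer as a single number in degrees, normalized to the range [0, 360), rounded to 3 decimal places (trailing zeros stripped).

Executing turtle program step by step:
Start: pos=(0,0), heading=0, pen down
RT 30: heading 0 -> 330
RT 60: heading 330 -> 270
LT 150: heading 270 -> 60
LT 180: heading 60 -> 240
PU: pen up
FD 15: (0,0) -> (-7.5,-12.99) [heading=240, move]
FD 1: (-7.5,-12.99) -> (-8,-13.856) [heading=240, move]
FD 14: (-8,-13.856) -> (-15,-25.981) [heading=240, move]
LT 256: heading 240 -> 136
LT 60: heading 136 -> 196
FD 10: (-15,-25.981) -> (-24.613,-28.737) [heading=196, move]
Final: pos=(-24.613,-28.737), heading=196, 0 segment(s) drawn

Answer: 196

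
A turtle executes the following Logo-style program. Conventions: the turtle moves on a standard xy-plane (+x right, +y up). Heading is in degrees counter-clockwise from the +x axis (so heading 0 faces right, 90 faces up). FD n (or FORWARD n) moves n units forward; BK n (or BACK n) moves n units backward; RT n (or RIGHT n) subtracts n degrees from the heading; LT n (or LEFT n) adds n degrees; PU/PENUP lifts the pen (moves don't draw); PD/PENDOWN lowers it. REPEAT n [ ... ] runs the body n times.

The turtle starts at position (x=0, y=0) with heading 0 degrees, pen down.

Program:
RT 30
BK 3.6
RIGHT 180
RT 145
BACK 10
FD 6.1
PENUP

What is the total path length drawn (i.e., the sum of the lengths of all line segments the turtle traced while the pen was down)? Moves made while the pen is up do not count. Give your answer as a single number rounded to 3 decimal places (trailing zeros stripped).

Executing turtle program step by step:
Start: pos=(0,0), heading=0, pen down
RT 30: heading 0 -> 330
BK 3.6: (0,0) -> (-3.118,1.8) [heading=330, draw]
RT 180: heading 330 -> 150
RT 145: heading 150 -> 5
BK 10: (-3.118,1.8) -> (-13.08,0.928) [heading=5, draw]
FD 6.1: (-13.08,0.928) -> (-7.003,1.46) [heading=5, draw]
PU: pen up
Final: pos=(-7.003,1.46), heading=5, 3 segment(s) drawn

Segment lengths:
  seg 1: (0,0) -> (-3.118,1.8), length = 3.6
  seg 2: (-3.118,1.8) -> (-13.08,0.928), length = 10
  seg 3: (-13.08,0.928) -> (-7.003,1.46), length = 6.1
Total = 19.7

Answer: 19.7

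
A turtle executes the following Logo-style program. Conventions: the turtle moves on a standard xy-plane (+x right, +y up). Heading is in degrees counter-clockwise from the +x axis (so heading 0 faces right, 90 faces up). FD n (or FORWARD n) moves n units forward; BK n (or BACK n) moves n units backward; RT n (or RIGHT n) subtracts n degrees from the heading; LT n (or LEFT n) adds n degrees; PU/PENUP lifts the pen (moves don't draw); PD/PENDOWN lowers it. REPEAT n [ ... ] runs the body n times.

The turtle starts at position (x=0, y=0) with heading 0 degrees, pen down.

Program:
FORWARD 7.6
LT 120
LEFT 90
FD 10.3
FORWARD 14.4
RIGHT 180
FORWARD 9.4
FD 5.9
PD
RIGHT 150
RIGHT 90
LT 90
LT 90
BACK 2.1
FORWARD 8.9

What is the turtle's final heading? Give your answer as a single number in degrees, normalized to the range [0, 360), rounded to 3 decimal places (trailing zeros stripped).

Answer: 330

Derivation:
Executing turtle program step by step:
Start: pos=(0,0), heading=0, pen down
FD 7.6: (0,0) -> (7.6,0) [heading=0, draw]
LT 120: heading 0 -> 120
LT 90: heading 120 -> 210
FD 10.3: (7.6,0) -> (-1.32,-5.15) [heading=210, draw]
FD 14.4: (-1.32,-5.15) -> (-13.791,-12.35) [heading=210, draw]
RT 180: heading 210 -> 30
FD 9.4: (-13.791,-12.35) -> (-5.65,-7.65) [heading=30, draw]
FD 5.9: (-5.65,-7.65) -> (-0.541,-4.7) [heading=30, draw]
PD: pen down
RT 150: heading 30 -> 240
RT 90: heading 240 -> 150
LT 90: heading 150 -> 240
LT 90: heading 240 -> 330
BK 2.1: (-0.541,-4.7) -> (-2.359,-3.65) [heading=330, draw]
FD 8.9: (-2.359,-3.65) -> (5.348,-8.1) [heading=330, draw]
Final: pos=(5.348,-8.1), heading=330, 7 segment(s) drawn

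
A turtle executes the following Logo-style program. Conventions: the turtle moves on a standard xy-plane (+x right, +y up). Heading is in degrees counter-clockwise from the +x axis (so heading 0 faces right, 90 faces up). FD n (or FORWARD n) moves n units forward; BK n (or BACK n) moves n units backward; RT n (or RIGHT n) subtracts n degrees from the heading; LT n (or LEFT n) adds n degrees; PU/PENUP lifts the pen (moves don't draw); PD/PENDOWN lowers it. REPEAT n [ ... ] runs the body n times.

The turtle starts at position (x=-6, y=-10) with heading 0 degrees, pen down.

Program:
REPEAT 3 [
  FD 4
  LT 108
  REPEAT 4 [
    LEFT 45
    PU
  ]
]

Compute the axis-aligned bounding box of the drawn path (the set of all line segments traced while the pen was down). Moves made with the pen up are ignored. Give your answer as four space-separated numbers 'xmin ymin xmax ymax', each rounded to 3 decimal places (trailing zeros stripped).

Executing turtle program step by step:
Start: pos=(-6,-10), heading=0, pen down
REPEAT 3 [
  -- iteration 1/3 --
  FD 4: (-6,-10) -> (-2,-10) [heading=0, draw]
  LT 108: heading 0 -> 108
  REPEAT 4 [
    -- iteration 1/4 --
    LT 45: heading 108 -> 153
    PU: pen up
    -- iteration 2/4 --
    LT 45: heading 153 -> 198
    PU: pen up
    -- iteration 3/4 --
    LT 45: heading 198 -> 243
    PU: pen up
    -- iteration 4/4 --
    LT 45: heading 243 -> 288
    PU: pen up
  ]
  -- iteration 2/3 --
  FD 4: (-2,-10) -> (-0.764,-13.804) [heading=288, move]
  LT 108: heading 288 -> 36
  REPEAT 4 [
    -- iteration 1/4 --
    LT 45: heading 36 -> 81
    PU: pen up
    -- iteration 2/4 --
    LT 45: heading 81 -> 126
    PU: pen up
    -- iteration 3/4 --
    LT 45: heading 126 -> 171
    PU: pen up
    -- iteration 4/4 --
    LT 45: heading 171 -> 216
    PU: pen up
  ]
  -- iteration 3/3 --
  FD 4: (-0.764,-13.804) -> (-4,-16.155) [heading=216, move]
  LT 108: heading 216 -> 324
  REPEAT 4 [
    -- iteration 1/4 --
    LT 45: heading 324 -> 9
    PU: pen up
    -- iteration 2/4 --
    LT 45: heading 9 -> 54
    PU: pen up
    -- iteration 3/4 --
    LT 45: heading 54 -> 99
    PU: pen up
    -- iteration 4/4 --
    LT 45: heading 99 -> 144
    PU: pen up
  ]
]
Final: pos=(-4,-16.155), heading=144, 1 segment(s) drawn

Segment endpoints: x in {-6, -2}, y in {-10}
xmin=-6, ymin=-10, xmax=-2, ymax=-10

Answer: -6 -10 -2 -10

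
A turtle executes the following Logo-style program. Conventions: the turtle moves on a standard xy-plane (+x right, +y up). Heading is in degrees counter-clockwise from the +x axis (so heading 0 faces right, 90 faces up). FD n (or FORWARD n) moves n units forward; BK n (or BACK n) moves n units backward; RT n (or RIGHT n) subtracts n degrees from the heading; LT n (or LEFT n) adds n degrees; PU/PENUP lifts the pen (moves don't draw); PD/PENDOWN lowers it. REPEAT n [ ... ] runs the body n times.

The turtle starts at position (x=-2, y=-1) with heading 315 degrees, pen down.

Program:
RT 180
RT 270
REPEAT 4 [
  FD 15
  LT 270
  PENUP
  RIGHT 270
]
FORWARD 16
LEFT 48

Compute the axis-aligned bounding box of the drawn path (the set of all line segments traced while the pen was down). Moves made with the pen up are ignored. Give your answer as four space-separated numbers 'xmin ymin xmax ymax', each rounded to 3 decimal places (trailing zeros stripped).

Answer: -12.607 -11.607 -2 -1

Derivation:
Executing turtle program step by step:
Start: pos=(-2,-1), heading=315, pen down
RT 180: heading 315 -> 135
RT 270: heading 135 -> 225
REPEAT 4 [
  -- iteration 1/4 --
  FD 15: (-2,-1) -> (-12.607,-11.607) [heading=225, draw]
  LT 270: heading 225 -> 135
  PU: pen up
  RT 270: heading 135 -> 225
  -- iteration 2/4 --
  FD 15: (-12.607,-11.607) -> (-23.213,-22.213) [heading=225, move]
  LT 270: heading 225 -> 135
  PU: pen up
  RT 270: heading 135 -> 225
  -- iteration 3/4 --
  FD 15: (-23.213,-22.213) -> (-33.82,-32.82) [heading=225, move]
  LT 270: heading 225 -> 135
  PU: pen up
  RT 270: heading 135 -> 225
  -- iteration 4/4 --
  FD 15: (-33.82,-32.82) -> (-44.426,-43.426) [heading=225, move]
  LT 270: heading 225 -> 135
  PU: pen up
  RT 270: heading 135 -> 225
]
FD 16: (-44.426,-43.426) -> (-55.74,-54.74) [heading=225, move]
LT 48: heading 225 -> 273
Final: pos=(-55.74,-54.74), heading=273, 1 segment(s) drawn

Segment endpoints: x in {-12.607, -2}, y in {-11.607, -1}
xmin=-12.607, ymin=-11.607, xmax=-2, ymax=-1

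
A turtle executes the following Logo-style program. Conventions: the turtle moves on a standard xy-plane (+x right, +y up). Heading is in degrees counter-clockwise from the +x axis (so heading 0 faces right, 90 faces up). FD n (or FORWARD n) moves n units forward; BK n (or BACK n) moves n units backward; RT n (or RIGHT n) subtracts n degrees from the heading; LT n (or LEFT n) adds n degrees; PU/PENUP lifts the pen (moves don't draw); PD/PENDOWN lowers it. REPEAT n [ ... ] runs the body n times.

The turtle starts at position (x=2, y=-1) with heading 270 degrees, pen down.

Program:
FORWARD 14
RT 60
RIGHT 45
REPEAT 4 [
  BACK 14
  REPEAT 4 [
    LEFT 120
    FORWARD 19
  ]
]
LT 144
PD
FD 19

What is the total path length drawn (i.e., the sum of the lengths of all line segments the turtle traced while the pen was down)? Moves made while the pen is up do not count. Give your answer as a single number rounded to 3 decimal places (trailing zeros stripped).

Answer: 393

Derivation:
Executing turtle program step by step:
Start: pos=(2,-1), heading=270, pen down
FD 14: (2,-1) -> (2,-15) [heading=270, draw]
RT 60: heading 270 -> 210
RT 45: heading 210 -> 165
REPEAT 4 [
  -- iteration 1/4 --
  BK 14: (2,-15) -> (15.523,-18.623) [heading=165, draw]
  REPEAT 4 [
    -- iteration 1/4 --
    LT 120: heading 165 -> 285
    FD 19: (15.523,-18.623) -> (20.441,-36.976) [heading=285, draw]
    -- iteration 2/4 --
    LT 120: heading 285 -> 45
    FD 19: (20.441,-36.976) -> (33.876,-23.541) [heading=45, draw]
    -- iteration 3/4 --
    LT 120: heading 45 -> 165
    FD 19: (33.876,-23.541) -> (15.523,-18.623) [heading=165, draw]
    -- iteration 4/4 --
    LT 120: heading 165 -> 285
    FD 19: (15.523,-18.623) -> (20.441,-36.976) [heading=285, draw]
  ]
  -- iteration 2/4 --
  BK 14: (20.441,-36.976) -> (16.817,-23.453) [heading=285, draw]
  REPEAT 4 [
    -- iteration 1/4 --
    LT 120: heading 285 -> 45
    FD 19: (16.817,-23.453) -> (30.252,-10.018) [heading=45, draw]
    -- iteration 2/4 --
    LT 120: heading 45 -> 165
    FD 19: (30.252,-10.018) -> (11.899,-5.101) [heading=165, draw]
    -- iteration 3/4 --
    LT 120: heading 165 -> 285
    FD 19: (11.899,-5.101) -> (16.817,-23.453) [heading=285, draw]
    -- iteration 4/4 --
    LT 120: heading 285 -> 45
    FD 19: (16.817,-23.453) -> (30.252,-10.018) [heading=45, draw]
  ]
  -- iteration 3/4 --
  BK 14: (30.252,-10.018) -> (20.353,-19.918) [heading=45, draw]
  REPEAT 4 [
    -- iteration 1/4 --
    LT 120: heading 45 -> 165
    FD 19: (20.353,-19.918) -> (2,-15) [heading=165, draw]
    -- iteration 2/4 --
    LT 120: heading 165 -> 285
    FD 19: (2,-15) -> (6.918,-33.353) [heading=285, draw]
    -- iteration 3/4 --
    LT 120: heading 285 -> 45
    FD 19: (6.918,-33.353) -> (20.353,-19.918) [heading=45, draw]
    -- iteration 4/4 --
    LT 120: heading 45 -> 165
    FD 19: (20.353,-19.918) -> (2,-15) [heading=165, draw]
  ]
  -- iteration 4/4 --
  BK 14: (2,-15) -> (15.523,-18.623) [heading=165, draw]
  REPEAT 4 [
    -- iteration 1/4 --
    LT 120: heading 165 -> 285
    FD 19: (15.523,-18.623) -> (20.441,-36.976) [heading=285, draw]
    -- iteration 2/4 --
    LT 120: heading 285 -> 45
    FD 19: (20.441,-36.976) -> (33.876,-23.541) [heading=45, draw]
    -- iteration 3/4 --
    LT 120: heading 45 -> 165
    FD 19: (33.876,-23.541) -> (15.523,-18.623) [heading=165, draw]
    -- iteration 4/4 --
    LT 120: heading 165 -> 285
    FD 19: (15.523,-18.623) -> (20.441,-36.976) [heading=285, draw]
  ]
]
LT 144: heading 285 -> 69
PD: pen down
FD 19: (20.441,-36.976) -> (27.25,-19.238) [heading=69, draw]
Final: pos=(27.25,-19.238), heading=69, 22 segment(s) drawn

Segment lengths:
  seg 1: (2,-1) -> (2,-15), length = 14
  seg 2: (2,-15) -> (15.523,-18.623), length = 14
  seg 3: (15.523,-18.623) -> (20.441,-36.976), length = 19
  seg 4: (20.441,-36.976) -> (33.876,-23.541), length = 19
  seg 5: (33.876,-23.541) -> (15.523,-18.623), length = 19
  seg 6: (15.523,-18.623) -> (20.441,-36.976), length = 19
  seg 7: (20.441,-36.976) -> (16.817,-23.453), length = 14
  seg 8: (16.817,-23.453) -> (30.252,-10.018), length = 19
  seg 9: (30.252,-10.018) -> (11.899,-5.101), length = 19
  seg 10: (11.899,-5.101) -> (16.817,-23.453), length = 19
  seg 11: (16.817,-23.453) -> (30.252,-10.018), length = 19
  seg 12: (30.252,-10.018) -> (20.353,-19.918), length = 14
  seg 13: (20.353,-19.918) -> (2,-15), length = 19
  seg 14: (2,-15) -> (6.918,-33.353), length = 19
  seg 15: (6.918,-33.353) -> (20.353,-19.918), length = 19
  seg 16: (20.353,-19.918) -> (2,-15), length = 19
  seg 17: (2,-15) -> (15.523,-18.623), length = 14
  seg 18: (15.523,-18.623) -> (20.441,-36.976), length = 19
  seg 19: (20.441,-36.976) -> (33.876,-23.541), length = 19
  seg 20: (33.876,-23.541) -> (15.523,-18.623), length = 19
  seg 21: (15.523,-18.623) -> (20.441,-36.976), length = 19
  seg 22: (20.441,-36.976) -> (27.25,-19.238), length = 19
Total = 393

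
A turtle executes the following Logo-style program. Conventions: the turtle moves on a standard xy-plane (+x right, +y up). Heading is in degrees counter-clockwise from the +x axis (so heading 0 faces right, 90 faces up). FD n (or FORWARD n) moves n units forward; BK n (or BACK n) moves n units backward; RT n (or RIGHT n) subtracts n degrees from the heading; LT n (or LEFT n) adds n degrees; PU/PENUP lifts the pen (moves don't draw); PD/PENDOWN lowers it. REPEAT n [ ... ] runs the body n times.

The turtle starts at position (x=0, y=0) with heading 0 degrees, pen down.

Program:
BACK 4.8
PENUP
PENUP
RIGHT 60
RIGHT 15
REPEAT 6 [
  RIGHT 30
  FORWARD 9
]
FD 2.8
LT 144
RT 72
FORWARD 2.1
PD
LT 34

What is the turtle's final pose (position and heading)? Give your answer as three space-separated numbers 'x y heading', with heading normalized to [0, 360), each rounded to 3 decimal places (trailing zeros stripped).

Executing turtle program step by step:
Start: pos=(0,0), heading=0, pen down
BK 4.8: (0,0) -> (-4.8,0) [heading=0, draw]
PU: pen up
PU: pen up
RT 60: heading 0 -> 300
RT 15: heading 300 -> 285
REPEAT 6 [
  -- iteration 1/6 --
  RT 30: heading 285 -> 255
  FD 9: (-4.8,0) -> (-7.129,-8.693) [heading=255, move]
  -- iteration 2/6 --
  RT 30: heading 255 -> 225
  FD 9: (-7.129,-8.693) -> (-13.493,-15.057) [heading=225, move]
  -- iteration 3/6 --
  RT 30: heading 225 -> 195
  FD 9: (-13.493,-15.057) -> (-22.187,-17.387) [heading=195, move]
  -- iteration 4/6 --
  RT 30: heading 195 -> 165
  FD 9: (-22.187,-17.387) -> (-30.88,-15.057) [heading=165, move]
  -- iteration 5/6 --
  RT 30: heading 165 -> 135
  FD 9: (-30.88,-15.057) -> (-37.244,-8.693) [heading=135, move]
  -- iteration 6/6 --
  RT 30: heading 135 -> 105
  FD 9: (-37.244,-8.693) -> (-39.573,0) [heading=105, move]
]
FD 2.8: (-39.573,0) -> (-40.298,2.705) [heading=105, move]
LT 144: heading 105 -> 249
RT 72: heading 249 -> 177
FD 2.1: (-40.298,2.705) -> (-42.395,2.814) [heading=177, move]
PD: pen down
LT 34: heading 177 -> 211
Final: pos=(-42.395,2.814), heading=211, 1 segment(s) drawn

Answer: -42.395 2.814 211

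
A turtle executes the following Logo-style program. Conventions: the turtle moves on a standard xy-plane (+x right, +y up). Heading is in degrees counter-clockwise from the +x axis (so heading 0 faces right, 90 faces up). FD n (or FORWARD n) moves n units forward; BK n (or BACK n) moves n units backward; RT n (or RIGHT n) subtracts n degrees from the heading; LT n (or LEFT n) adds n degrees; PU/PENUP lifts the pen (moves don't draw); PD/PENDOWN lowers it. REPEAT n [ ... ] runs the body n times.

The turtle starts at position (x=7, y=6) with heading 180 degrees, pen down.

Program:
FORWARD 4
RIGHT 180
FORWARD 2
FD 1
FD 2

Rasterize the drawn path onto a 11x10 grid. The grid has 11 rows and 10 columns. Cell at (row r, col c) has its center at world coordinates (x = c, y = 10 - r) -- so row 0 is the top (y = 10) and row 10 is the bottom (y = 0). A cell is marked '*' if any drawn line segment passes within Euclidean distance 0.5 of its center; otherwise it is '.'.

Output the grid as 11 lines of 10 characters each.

Segment 0: (7,6) -> (3,6)
Segment 1: (3,6) -> (5,6)
Segment 2: (5,6) -> (6,6)
Segment 3: (6,6) -> (8,6)

Answer: ..........
..........
..........
..........
...******.
..........
..........
..........
..........
..........
..........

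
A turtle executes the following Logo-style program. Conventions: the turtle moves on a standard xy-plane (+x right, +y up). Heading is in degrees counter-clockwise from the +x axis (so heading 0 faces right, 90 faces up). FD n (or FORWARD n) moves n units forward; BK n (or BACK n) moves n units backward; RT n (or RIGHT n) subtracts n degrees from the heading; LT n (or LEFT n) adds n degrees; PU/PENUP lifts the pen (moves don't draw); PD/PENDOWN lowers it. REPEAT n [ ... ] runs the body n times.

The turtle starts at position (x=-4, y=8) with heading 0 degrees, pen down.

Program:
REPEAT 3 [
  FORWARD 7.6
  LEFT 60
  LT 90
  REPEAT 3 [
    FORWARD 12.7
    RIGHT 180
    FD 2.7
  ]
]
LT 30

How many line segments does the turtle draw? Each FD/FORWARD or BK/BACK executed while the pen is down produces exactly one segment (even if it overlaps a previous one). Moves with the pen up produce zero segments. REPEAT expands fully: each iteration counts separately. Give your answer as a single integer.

Answer: 21

Derivation:
Executing turtle program step by step:
Start: pos=(-4,8), heading=0, pen down
REPEAT 3 [
  -- iteration 1/3 --
  FD 7.6: (-4,8) -> (3.6,8) [heading=0, draw]
  LT 60: heading 0 -> 60
  LT 90: heading 60 -> 150
  REPEAT 3 [
    -- iteration 1/3 --
    FD 12.7: (3.6,8) -> (-7.399,14.35) [heading=150, draw]
    RT 180: heading 150 -> 330
    FD 2.7: (-7.399,14.35) -> (-5.06,13) [heading=330, draw]
    -- iteration 2/3 --
    FD 12.7: (-5.06,13) -> (5.938,6.65) [heading=330, draw]
    RT 180: heading 330 -> 150
    FD 2.7: (5.938,6.65) -> (3.6,8) [heading=150, draw]
    -- iteration 3/3 --
    FD 12.7: (3.6,8) -> (-7.399,14.35) [heading=150, draw]
    RT 180: heading 150 -> 330
    FD 2.7: (-7.399,14.35) -> (-5.06,13) [heading=330, draw]
  ]
  -- iteration 2/3 --
  FD 7.6: (-5.06,13) -> (1.522,9.2) [heading=330, draw]
  LT 60: heading 330 -> 30
  LT 90: heading 30 -> 120
  REPEAT 3 [
    -- iteration 1/3 --
    FD 12.7: (1.522,9.2) -> (-4.828,20.199) [heading=120, draw]
    RT 180: heading 120 -> 300
    FD 2.7: (-4.828,20.199) -> (-3.478,17.86) [heading=300, draw]
    -- iteration 2/3 --
    FD 12.7: (-3.478,17.86) -> (2.872,6.862) [heading=300, draw]
    RT 180: heading 300 -> 120
    FD 2.7: (2.872,6.862) -> (1.522,9.2) [heading=120, draw]
    -- iteration 3/3 --
    FD 12.7: (1.522,9.2) -> (-4.828,20.199) [heading=120, draw]
    RT 180: heading 120 -> 300
    FD 2.7: (-4.828,20.199) -> (-3.478,17.86) [heading=300, draw]
  ]
  -- iteration 3/3 --
  FD 7.6: (-3.478,17.86) -> (0.322,11.278) [heading=300, draw]
  LT 60: heading 300 -> 0
  LT 90: heading 0 -> 90
  REPEAT 3 [
    -- iteration 1/3 --
    FD 12.7: (0.322,11.278) -> (0.322,23.978) [heading=90, draw]
    RT 180: heading 90 -> 270
    FD 2.7: (0.322,23.978) -> (0.322,21.278) [heading=270, draw]
    -- iteration 2/3 --
    FD 12.7: (0.322,21.278) -> (0.322,8.578) [heading=270, draw]
    RT 180: heading 270 -> 90
    FD 2.7: (0.322,8.578) -> (0.322,11.278) [heading=90, draw]
    -- iteration 3/3 --
    FD 12.7: (0.322,11.278) -> (0.322,23.978) [heading=90, draw]
    RT 180: heading 90 -> 270
    FD 2.7: (0.322,23.978) -> (0.322,21.278) [heading=270, draw]
  ]
]
LT 30: heading 270 -> 300
Final: pos=(0.322,21.278), heading=300, 21 segment(s) drawn
Segments drawn: 21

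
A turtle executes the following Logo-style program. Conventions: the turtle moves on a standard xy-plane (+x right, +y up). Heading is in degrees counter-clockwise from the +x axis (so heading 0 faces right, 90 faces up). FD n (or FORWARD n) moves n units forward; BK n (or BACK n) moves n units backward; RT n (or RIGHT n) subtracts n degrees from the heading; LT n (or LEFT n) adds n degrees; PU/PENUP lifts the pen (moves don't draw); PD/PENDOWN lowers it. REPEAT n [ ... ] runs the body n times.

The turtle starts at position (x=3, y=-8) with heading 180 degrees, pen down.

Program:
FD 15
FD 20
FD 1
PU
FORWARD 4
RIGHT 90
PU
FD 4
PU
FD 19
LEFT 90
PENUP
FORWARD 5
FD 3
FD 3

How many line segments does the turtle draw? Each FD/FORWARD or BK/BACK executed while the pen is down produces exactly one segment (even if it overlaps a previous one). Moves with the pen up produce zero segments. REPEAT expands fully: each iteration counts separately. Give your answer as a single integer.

Executing turtle program step by step:
Start: pos=(3,-8), heading=180, pen down
FD 15: (3,-8) -> (-12,-8) [heading=180, draw]
FD 20: (-12,-8) -> (-32,-8) [heading=180, draw]
FD 1: (-32,-8) -> (-33,-8) [heading=180, draw]
PU: pen up
FD 4: (-33,-8) -> (-37,-8) [heading=180, move]
RT 90: heading 180 -> 90
PU: pen up
FD 4: (-37,-8) -> (-37,-4) [heading=90, move]
PU: pen up
FD 19: (-37,-4) -> (-37,15) [heading=90, move]
LT 90: heading 90 -> 180
PU: pen up
FD 5: (-37,15) -> (-42,15) [heading=180, move]
FD 3: (-42,15) -> (-45,15) [heading=180, move]
FD 3: (-45,15) -> (-48,15) [heading=180, move]
Final: pos=(-48,15), heading=180, 3 segment(s) drawn
Segments drawn: 3

Answer: 3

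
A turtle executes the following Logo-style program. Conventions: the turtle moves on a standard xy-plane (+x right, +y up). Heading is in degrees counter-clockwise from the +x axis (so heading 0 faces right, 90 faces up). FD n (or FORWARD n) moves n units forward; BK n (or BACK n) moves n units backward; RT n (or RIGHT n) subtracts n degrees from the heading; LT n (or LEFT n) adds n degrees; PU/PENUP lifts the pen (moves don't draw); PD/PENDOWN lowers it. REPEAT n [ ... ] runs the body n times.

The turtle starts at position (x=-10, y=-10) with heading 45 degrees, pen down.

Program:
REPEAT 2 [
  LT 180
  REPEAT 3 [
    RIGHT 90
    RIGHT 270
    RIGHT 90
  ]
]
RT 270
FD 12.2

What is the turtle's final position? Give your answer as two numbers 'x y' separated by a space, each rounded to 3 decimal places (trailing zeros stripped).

Executing turtle program step by step:
Start: pos=(-10,-10), heading=45, pen down
REPEAT 2 [
  -- iteration 1/2 --
  LT 180: heading 45 -> 225
  REPEAT 3 [
    -- iteration 1/3 --
    RT 90: heading 225 -> 135
    RT 270: heading 135 -> 225
    RT 90: heading 225 -> 135
    -- iteration 2/3 --
    RT 90: heading 135 -> 45
    RT 270: heading 45 -> 135
    RT 90: heading 135 -> 45
    -- iteration 3/3 --
    RT 90: heading 45 -> 315
    RT 270: heading 315 -> 45
    RT 90: heading 45 -> 315
  ]
  -- iteration 2/2 --
  LT 180: heading 315 -> 135
  REPEAT 3 [
    -- iteration 1/3 --
    RT 90: heading 135 -> 45
    RT 270: heading 45 -> 135
    RT 90: heading 135 -> 45
    -- iteration 2/3 --
    RT 90: heading 45 -> 315
    RT 270: heading 315 -> 45
    RT 90: heading 45 -> 315
    -- iteration 3/3 --
    RT 90: heading 315 -> 225
    RT 270: heading 225 -> 315
    RT 90: heading 315 -> 225
  ]
]
RT 270: heading 225 -> 315
FD 12.2: (-10,-10) -> (-1.373,-18.627) [heading=315, draw]
Final: pos=(-1.373,-18.627), heading=315, 1 segment(s) drawn

Answer: -1.373 -18.627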